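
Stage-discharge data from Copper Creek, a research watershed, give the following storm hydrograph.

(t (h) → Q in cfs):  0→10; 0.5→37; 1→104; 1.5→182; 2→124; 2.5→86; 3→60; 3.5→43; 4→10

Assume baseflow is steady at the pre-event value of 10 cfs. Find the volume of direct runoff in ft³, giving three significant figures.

Direct-runoff ordinates (Q − Q_b): 0.0, 27.0, 94.0, 172.0, 114.0, 76.0, 50.0, 33.0, 0.0 cfs.
ΣQ_DR = 566.0 cfs.
With Δt = 0.5 h = 1800 s, V = ΣQ_DR · Δt = 566.0 × 1800 = 1.02 × 10^6 ft³.

V ≈ 1.02 × 10^6 ft³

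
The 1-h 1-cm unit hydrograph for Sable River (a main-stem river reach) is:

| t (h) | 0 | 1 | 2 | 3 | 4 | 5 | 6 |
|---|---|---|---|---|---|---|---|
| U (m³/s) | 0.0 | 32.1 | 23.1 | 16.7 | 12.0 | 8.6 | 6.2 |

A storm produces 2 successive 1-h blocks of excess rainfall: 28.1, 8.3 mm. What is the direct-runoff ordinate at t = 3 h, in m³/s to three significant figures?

By discrete convolution, Q_j = Σ (P_i / 10 mm) · U_{j−i}.
At t = 3 h (j=3): Q = (28.1/10)·16.7 + (8.3/10)·23.1 = 66.1 m³/s.

Q ≈ 66.1 m³/s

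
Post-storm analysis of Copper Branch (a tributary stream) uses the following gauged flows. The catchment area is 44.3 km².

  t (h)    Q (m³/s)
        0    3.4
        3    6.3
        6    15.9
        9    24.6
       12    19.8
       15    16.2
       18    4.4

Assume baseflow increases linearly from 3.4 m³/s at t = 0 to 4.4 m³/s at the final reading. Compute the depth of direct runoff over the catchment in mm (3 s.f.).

d ≈ 15.4 mm

Direct runoff: 0.00, 2.73, 12.17, 20.70, 15.73, 11.97, 0.00 m³/s; ΣQ_DR = 63.30 m³/s.
V = ΣQ_DR · Δt = 63.30 × 10800 s = 6.836 × 10^5 m³.
Over A = 44.3 km², depth = V / A = 15.4 mm.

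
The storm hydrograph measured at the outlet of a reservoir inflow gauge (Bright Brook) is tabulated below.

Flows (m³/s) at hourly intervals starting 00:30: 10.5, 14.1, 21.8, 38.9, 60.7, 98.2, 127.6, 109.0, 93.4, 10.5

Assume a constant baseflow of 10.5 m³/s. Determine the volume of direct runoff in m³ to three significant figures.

V ≈ 1.73 × 10^6 m³

Direct-runoff ordinates (Q − Q_b): 0.0, 3.6, 11.3, 28.4, 50.2, 87.7, 117.1, 98.5, 82.9, 0.0 m³/s.
ΣQ_DR = 479.7 m³/s.
With Δt = 1 h = 3600 s, V = ΣQ_DR · Δt = 479.7 × 3600 = 1.73 × 10^6 m³.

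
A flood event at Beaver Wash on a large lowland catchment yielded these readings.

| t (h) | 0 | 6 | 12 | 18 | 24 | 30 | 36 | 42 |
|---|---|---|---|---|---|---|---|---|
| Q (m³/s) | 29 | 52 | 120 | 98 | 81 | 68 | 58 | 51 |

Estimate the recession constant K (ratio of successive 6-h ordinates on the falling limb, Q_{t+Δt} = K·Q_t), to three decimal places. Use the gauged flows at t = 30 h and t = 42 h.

K ≈ 0.866

Using the recession-limb readings at t = 30 h and t = 42 h: Q falls from 68 to 51 m³/s over 2 intervals.
K = (Q₂/Q₁)^(1/2) = (51/68)^(1/2) = 0.866.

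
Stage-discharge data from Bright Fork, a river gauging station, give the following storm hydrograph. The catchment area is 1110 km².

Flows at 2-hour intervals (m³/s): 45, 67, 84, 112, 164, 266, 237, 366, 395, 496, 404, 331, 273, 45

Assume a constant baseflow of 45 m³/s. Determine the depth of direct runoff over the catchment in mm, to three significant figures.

Direct runoff: 0.0, 22.0, 39.0, 67.0, 119.0, 221.0, 192.0, 321.0, 350.0, 451.0, 359.0, 286.0, 228.0, 0.0 m³/s; ΣQ_DR = 2655 m³/s.
V = ΣQ_DR · Δt = 2655 × 7200 s = 1.912 × 10^7 m³.
Over A = 1110 km², depth = V / A = 17.2 mm.

d ≈ 17.2 mm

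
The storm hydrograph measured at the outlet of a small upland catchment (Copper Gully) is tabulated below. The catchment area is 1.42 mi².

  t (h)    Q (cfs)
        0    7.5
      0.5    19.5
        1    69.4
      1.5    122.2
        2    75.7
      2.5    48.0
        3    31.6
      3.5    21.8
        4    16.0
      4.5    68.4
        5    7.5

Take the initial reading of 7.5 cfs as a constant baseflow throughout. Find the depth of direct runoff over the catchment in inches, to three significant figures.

d ≈ 0.221 in

Direct runoff: 0.0, 12.0, 61.9, 114.7, 68.2, 40.5, 24.1, 14.3, 8.5, 60.9, 0.0 cfs; ΣQ_DR = 405.1 cfs.
V = ΣQ_DR · Δt = 405.1 × 1800 s = 7.292 × 10^5 ft³.
Over A = 1.42 mi², depth = V / A = 0.221 in.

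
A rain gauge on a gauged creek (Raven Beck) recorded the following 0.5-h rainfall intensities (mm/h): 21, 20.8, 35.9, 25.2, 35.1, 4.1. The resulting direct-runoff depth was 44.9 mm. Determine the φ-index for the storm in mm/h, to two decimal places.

Only the 5 blocks with intensity above φ contribute runoff: 21, 20.8, 35.9, 25.2, 35.1 mm/h.
Σ(I−φ)·Δt = d  ⇒  (21+20.8+35.9+25.2+35.1 − 5φ)·0.5 = 44.9
φ = (138.0 − 44.9/0.5) / 5 = 9.64 mm/h.

φ ≈ 9.64 mm/h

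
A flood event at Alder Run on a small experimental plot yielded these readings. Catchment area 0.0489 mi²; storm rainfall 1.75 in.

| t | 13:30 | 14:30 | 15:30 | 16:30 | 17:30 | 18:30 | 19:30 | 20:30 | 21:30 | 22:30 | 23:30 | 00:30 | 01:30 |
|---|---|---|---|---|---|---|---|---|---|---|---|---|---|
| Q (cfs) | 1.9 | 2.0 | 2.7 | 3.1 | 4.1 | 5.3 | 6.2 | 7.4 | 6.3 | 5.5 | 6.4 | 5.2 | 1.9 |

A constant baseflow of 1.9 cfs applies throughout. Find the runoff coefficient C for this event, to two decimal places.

ΣQ_DR = 33.30 cfs; V = ΣQ_DR·Δt = 1.199 × 10^5 ft³.
Runoff depth d = V / A = 1.055 in.
C = d / P = 1.055 / 1.75 = 0.60.

C ≈ 0.60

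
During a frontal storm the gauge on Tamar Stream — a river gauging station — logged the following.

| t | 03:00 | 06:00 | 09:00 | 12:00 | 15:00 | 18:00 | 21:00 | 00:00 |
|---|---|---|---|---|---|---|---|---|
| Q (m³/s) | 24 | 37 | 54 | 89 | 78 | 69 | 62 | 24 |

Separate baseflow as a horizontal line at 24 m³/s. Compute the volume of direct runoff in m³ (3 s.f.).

V ≈ 2.65 × 10^6 m³

Direct-runoff ordinates (Q − Q_b): 0.0, 13.0, 30.0, 65.0, 54.0, 45.0, 38.0, 0.0 m³/s.
ΣQ_DR = 245.0 m³/s.
With Δt = 3 h = 10800 s, V = ΣQ_DR · Δt = 245.0 × 10800 = 2.65 × 10^6 m³.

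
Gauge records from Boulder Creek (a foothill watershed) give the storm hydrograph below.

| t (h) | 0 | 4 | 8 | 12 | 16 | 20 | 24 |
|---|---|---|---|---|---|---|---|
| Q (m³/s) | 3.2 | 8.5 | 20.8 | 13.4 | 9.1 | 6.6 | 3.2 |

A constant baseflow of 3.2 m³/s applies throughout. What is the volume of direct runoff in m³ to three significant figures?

V ≈ 6.11 × 10^5 m³

Direct-runoff ordinates (Q − Q_b): 0.0, 5.3, 17.6, 10.2, 5.9, 3.4, 0.0 m³/s.
ΣQ_DR = 42.40 m³/s.
With Δt = 4 h = 14400 s, V = ΣQ_DR · Δt = 42.40 × 14400 = 6.11 × 10^5 m³.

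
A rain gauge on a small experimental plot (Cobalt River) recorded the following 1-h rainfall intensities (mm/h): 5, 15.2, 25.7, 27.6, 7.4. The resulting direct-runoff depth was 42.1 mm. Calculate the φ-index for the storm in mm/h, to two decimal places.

φ ≈ 8.80 mm/h

Only the 3 blocks with intensity above φ contribute runoff: 15.2, 25.7, 27.6 mm/h.
Σ(I−φ)·Δt = d  ⇒  (15.2+25.7+27.6 − 3φ)·1 = 42.1
φ = (68.50 − 42.1/1) / 3 = 8.80 mm/h.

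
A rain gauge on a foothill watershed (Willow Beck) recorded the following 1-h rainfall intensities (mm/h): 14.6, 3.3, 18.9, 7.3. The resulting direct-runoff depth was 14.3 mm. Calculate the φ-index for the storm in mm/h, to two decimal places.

Only the 2 blocks with intensity above φ contribute runoff: 14.6, 18.9 mm/h.
Σ(I−φ)·Δt = d  ⇒  (14.6+18.9 − 2φ)·1 = 14.3
φ = (33.50 − 14.3/1) / 2 = 9.60 mm/h.

φ ≈ 9.60 mm/h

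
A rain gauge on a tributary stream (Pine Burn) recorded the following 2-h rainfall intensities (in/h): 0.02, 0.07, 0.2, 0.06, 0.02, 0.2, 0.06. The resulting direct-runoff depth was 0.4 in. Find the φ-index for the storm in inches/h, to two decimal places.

φ ≈ 0.10 in/h

Only the 2 blocks with intensity above φ contribute runoff: 0.2, 0.2 in/h.
Σ(I−φ)·Δt = d  ⇒  (0.2+0.2 − 2φ)·2 = 0.4
φ = (0.4000 − 0.4/2) / 2 = 0.10 in/h.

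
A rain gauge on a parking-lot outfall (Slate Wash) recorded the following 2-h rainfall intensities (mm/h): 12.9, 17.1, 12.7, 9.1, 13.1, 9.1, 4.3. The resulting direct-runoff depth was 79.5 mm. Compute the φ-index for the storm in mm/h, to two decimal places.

Only the 6 blocks with intensity above φ contribute runoff: 12.9, 17.1, 12.7, 9.1, 13.1, 9.1 mm/h.
Σ(I−φ)·Δt = d  ⇒  (12.9+17.1+12.7+9.1+13.1+9.1 − 6φ)·2 = 79.5
φ = (74.00 − 79.5/2) / 6 = 5.71 mm/h.

φ ≈ 5.71 mm/h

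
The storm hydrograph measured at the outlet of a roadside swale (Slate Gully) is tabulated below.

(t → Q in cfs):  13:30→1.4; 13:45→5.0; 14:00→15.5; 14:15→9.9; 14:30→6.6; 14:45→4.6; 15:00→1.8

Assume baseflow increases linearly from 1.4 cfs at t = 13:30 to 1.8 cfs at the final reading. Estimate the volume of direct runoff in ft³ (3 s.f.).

Direct-runoff ordinates (Q − Q_b): 0.00, 3.53, 13.97, 8.30, 4.93, 2.87, 0.00 cfs.
ΣQ_DR = 33.60 cfs.
With Δt = 0.25 h = 900 s, V = ΣQ_DR · Δt = 33.60 × 900 = 30200 ft³.

V ≈ 30200 ft³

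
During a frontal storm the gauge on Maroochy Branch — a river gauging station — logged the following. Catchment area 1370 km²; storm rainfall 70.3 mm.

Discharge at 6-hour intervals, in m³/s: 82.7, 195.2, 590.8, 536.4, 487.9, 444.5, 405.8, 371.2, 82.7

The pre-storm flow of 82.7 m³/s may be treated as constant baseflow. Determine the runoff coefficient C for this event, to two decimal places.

C ≈ 0.55

ΣQ_DR = 2453 m³/s; V = ΣQ_DR·Δt = 5.298 × 10^7 m³.
Runoff depth d = V / A = 38.67 mm.
C = d / P = 38.67 / 70.3 = 0.55.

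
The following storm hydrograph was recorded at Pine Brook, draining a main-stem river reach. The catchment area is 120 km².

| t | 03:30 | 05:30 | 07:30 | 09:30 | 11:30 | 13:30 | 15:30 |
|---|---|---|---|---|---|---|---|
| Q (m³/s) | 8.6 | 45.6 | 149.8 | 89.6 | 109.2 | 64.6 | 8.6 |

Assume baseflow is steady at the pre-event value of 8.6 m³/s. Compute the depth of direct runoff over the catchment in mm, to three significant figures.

d ≈ 24.9 mm

Direct runoff: 0.0, 37.0, 141.2, 81.0, 100.6, 56.0, 0.0 m³/s; ΣQ_DR = 415.8 m³/s.
V = ΣQ_DR · Δt = 415.8 × 7200 s = 2.994 × 10^6 m³.
Over A = 120 km², depth = V / A = 24.9 mm.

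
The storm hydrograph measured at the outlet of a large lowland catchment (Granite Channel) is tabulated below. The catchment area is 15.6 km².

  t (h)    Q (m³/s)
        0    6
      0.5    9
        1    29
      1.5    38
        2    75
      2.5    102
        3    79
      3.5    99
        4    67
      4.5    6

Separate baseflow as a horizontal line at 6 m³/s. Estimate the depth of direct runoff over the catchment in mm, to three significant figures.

Direct runoff: 0.0, 3.0, 23.0, 32.0, 69.0, 96.0, 73.0, 93.0, 61.0, 0.0 m³/s; ΣQ_DR = 450.0 m³/s.
V = ΣQ_DR · Δt = 450.0 × 1800 s = 8.100 × 10^5 m³.
Over A = 15.6 km², depth = V / A = 51.9 mm.

d ≈ 51.9 mm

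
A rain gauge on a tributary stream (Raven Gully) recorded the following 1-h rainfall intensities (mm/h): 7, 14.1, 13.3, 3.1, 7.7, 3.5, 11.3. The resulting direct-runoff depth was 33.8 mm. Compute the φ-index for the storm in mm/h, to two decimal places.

Only the 5 blocks with intensity above φ contribute runoff: 7, 14.1, 13.3, 7.7, 11.3 mm/h.
Σ(I−φ)·Δt = d  ⇒  (7+14.1+13.3+7.7+11.3 − 5φ)·1 = 33.8
φ = (53.40 − 33.8/1) / 5 = 3.92 mm/h.

φ ≈ 3.92 mm/h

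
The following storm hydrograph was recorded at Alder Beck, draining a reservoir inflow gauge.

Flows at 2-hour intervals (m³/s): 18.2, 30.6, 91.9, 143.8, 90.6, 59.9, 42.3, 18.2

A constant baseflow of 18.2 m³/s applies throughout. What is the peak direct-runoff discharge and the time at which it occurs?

Subtracting baseflow gives direct-runoff ordinates: 0.0, 12.4, 73.7, 125.6, 72.4, 41.7, 24.1, 0.0 m³/s.
The maximum is 125.6 m³/s, occurring at the reading for t = 6 h.

Q_p = 125.6 m³/s at t = 6 h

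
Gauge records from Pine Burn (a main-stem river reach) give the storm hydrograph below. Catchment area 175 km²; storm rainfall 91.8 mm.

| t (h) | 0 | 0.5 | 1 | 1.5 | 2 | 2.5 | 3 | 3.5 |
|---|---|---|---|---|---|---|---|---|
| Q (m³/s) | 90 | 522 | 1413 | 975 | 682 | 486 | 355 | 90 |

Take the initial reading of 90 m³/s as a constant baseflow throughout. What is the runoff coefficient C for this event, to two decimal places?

ΣQ_DR = 3893 m³/s; V = ΣQ_DR·Δt = 7.007 × 10^6 m³.
Runoff depth d = V / A = 40.04 mm.
C = d / P = 40.04 / 91.8 = 0.44.

C ≈ 0.44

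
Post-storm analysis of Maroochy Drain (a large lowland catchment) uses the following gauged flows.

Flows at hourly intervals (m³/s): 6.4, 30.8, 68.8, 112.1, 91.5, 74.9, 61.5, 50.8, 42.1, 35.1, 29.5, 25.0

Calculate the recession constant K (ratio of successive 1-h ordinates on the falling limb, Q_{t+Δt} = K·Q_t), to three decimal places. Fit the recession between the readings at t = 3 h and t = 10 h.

K ≈ 0.826

Using the recession-limb readings at t = 3 h and t = 10 h: Q falls from 112.1 to 29.5 m³/s over 7 intervals.
K = (Q₂/Q₁)^(1/7) = (29.5/112.1)^(1/7) = 0.826.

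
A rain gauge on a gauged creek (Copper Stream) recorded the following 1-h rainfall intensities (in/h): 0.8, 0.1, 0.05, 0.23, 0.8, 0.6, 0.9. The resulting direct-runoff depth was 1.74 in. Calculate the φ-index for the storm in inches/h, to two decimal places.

Only the 4 blocks with intensity above φ contribute runoff: 0.8, 0.8, 0.6, 0.9 in/h.
Σ(I−φ)·Δt = d  ⇒  (0.8+0.8+0.6+0.9 − 4φ)·1 = 1.74
φ = (3.100 − 1.74/1) / 4 = 0.34 in/h.

φ ≈ 0.34 in/h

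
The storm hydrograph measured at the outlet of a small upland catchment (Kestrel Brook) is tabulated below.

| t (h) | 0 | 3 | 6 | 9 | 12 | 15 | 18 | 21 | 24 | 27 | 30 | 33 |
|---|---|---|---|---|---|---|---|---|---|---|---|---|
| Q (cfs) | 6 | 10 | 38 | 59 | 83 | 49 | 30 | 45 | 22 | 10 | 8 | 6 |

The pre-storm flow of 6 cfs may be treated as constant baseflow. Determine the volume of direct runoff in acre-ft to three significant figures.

Direct-runoff ordinates (Q − Q_b): 0.0, 4.0, 32.0, 53.0, 77.0, 43.0, 24.0, 39.0, 16.0, 4.0, 2.0, 0.0 cfs.
ΣQ_DR = 294.0 cfs.
With Δt = 3 h = 10800 s, V = ΣQ_DR · Δt = 294.0 × 10800 = 3.18 × 10^6 ft³ = 72.9 acre-ft.

V ≈ 72.9 acre-ft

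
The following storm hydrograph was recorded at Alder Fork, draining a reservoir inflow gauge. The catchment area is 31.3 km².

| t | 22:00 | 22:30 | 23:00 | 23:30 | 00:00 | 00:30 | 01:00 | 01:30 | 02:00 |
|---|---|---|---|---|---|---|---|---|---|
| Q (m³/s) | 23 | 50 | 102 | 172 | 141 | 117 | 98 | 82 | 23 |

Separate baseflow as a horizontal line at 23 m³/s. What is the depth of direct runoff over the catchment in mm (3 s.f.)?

d ≈ 34.6 mm

Direct runoff: 0.0, 27.0, 79.0, 149.0, 118.0, 94.0, 75.0, 59.0, 0.0 m³/s; ΣQ_DR = 601.0 m³/s.
V = ΣQ_DR · Δt = 601.0 × 1800 s = 1.082 × 10^6 m³.
Over A = 31.3 km², depth = V / A = 34.6 mm.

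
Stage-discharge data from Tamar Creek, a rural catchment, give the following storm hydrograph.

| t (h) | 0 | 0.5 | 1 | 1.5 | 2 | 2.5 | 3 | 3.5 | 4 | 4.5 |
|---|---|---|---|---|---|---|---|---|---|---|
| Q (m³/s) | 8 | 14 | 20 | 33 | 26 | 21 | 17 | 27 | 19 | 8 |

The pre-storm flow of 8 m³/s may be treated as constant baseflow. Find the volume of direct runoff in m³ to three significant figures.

V ≈ 2.03 × 10^5 m³

Direct-runoff ordinates (Q − Q_b): 0.0, 6.0, 12.0, 25.0, 18.0, 13.0, 9.0, 19.0, 11.0, 0.0 m³/s.
ΣQ_DR = 113.0 m³/s.
With Δt = 0.5 h = 1800 s, V = ΣQ_DR · Δt = 113.0 × 1800 = 2.03 × 10^5 m³.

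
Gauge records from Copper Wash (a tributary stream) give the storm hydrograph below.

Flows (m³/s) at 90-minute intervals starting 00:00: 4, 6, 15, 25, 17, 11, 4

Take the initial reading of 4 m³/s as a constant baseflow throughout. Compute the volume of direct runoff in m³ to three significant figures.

Direct-runoff ordinates (Q − Q_b): 0.0, 2.0, 11.0, 21.0, 13.0, 7.0, 0.0 m³/s.
ΣQ_DR = 54.00 m³/s.
With Δt = 1.5 h = 5400 s, V = ΣQ_DR · Δt = 54.00 × 5400 = 2.92 × 10^5 m³.

V ≈ 2.92 × 10^5 m³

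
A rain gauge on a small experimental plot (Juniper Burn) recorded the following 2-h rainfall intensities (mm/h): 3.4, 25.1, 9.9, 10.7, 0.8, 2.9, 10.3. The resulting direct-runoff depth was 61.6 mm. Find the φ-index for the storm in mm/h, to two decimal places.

φ ≈ 6.30 mm/h

Only the 4 blocks with intensity above φ contribute runoff: 25.1, 9.9, 10.7, 10.3 mm/h.
Σ(I−φ)·Δt = d  ⇒  (25.1+9.9+10.7+10.3 − 4φ)·2 = 61.6
φ = (56.00 − 61.6/2) / 4 = 6.30 mm/h.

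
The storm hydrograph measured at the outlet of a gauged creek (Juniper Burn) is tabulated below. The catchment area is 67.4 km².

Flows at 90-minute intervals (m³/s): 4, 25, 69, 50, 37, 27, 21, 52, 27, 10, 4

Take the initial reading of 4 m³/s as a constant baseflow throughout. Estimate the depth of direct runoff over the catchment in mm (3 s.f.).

d ≈ 22.6 mm

Direct runoff: 0.0, 21.0, 65.0, 46.0, 33.0, 23.0, 17.0, 48.0, 23.0, 6.0, 0.0 m³/s; ΣQ_DR = 282.0 m³/s.
V = ΣQ_DR · Δt = 282.0 × 5400 s = 1.523 × 10^6 m³.
Over A = 67.4 km², depth = V / A = 22.6 mm.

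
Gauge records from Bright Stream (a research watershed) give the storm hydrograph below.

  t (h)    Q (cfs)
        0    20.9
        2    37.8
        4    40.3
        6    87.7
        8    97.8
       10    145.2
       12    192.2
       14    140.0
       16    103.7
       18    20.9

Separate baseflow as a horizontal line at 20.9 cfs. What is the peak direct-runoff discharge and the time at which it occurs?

Subtracting baseflow gives direct-runoff ordinates: 0.0, 16.9, 19.4, 66.8, 76.9, 124.3, 171.3, 119.1, 82.8, 0.0 cfs.
The maximum is 171.3 cfs, occurring at the reading for t = 12 h.

Q_p = 171.3 cfs at t = 12 h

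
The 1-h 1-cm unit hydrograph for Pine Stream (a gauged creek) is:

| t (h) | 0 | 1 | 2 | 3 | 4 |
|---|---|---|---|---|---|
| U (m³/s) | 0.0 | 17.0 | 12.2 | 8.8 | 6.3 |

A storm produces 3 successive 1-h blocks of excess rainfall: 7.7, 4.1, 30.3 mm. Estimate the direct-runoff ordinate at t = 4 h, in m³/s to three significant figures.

Q ≈ 45.4 m³/s

By discrete convolution, Q_j = Σ (P_i / 10 mm) · U_{j−i}.
At t = 4 h (j=4): Q = (7.7/10)·6.3 + (4.1/10)·8.8 + (30.3/10)·12.2 = 45.4 m³/s.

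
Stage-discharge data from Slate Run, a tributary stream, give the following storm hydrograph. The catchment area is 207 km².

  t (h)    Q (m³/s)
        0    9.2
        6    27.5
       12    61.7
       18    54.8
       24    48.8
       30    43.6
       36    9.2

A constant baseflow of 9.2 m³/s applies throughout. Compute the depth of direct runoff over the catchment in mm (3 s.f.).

d ≈ 19.9 mm

Direct runoff: 0.0, 18.3, 52.5, 45.6, 39.6, 34.4, 0.0 m³/s; ΣQ_DR = 190.4 m³/s.
V = ΣQ_DR · Δt = 190.4 × 21600 s = 4.113 × 10^6 m³.
Over A = 207 km², depth = V / A = 19.9 mm.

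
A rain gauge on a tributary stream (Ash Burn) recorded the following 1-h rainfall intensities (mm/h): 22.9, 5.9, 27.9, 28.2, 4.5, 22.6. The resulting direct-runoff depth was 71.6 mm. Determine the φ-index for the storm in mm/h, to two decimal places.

φ ≈ 7.50 mm/h

Only the 4 blocks with intensity above φ contribute runoff: 22.9, 27.9, 28.2, 22.6 mm/h.
Σ(I−φ)·Δt = d  ⇒  (22.9+27.9+28.2+22.6 − 4φ)·1 = 71.6
φ = (101.6 − 71.6/1) / 4 = 7.50 mm/h.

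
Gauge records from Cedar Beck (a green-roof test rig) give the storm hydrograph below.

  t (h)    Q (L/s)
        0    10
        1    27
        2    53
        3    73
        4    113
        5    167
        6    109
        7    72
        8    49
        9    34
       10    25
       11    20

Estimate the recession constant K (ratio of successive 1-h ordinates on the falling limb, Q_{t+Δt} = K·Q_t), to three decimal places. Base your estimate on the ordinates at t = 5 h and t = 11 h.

Using the recession-limb readings at t = 5 h and t = 11 h: Q falls from 167 to 20 L/s over 6 intervals.
K = (Q₂/Q₁)^(1/6) = (20/167)^(1/6) = 0.702.

K ≈ 0.702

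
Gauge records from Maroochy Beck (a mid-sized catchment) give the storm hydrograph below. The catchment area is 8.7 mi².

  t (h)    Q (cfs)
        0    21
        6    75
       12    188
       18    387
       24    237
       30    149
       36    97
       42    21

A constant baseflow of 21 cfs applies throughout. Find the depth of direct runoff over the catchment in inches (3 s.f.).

Direct runoff: 0.0, 54.0, 167.0, 366.0, 216.0, 128.0, 76.0, 0.0 cfs; ΣQ_DR = 1007 cfs.
V = ΣQ_DR · Δt = 1007 × 21600 s = 2.175 × 10^7 ft³.
Over A = 8.7 mi², depth = V / A = 1.08 in.

d ≈ 1.08 in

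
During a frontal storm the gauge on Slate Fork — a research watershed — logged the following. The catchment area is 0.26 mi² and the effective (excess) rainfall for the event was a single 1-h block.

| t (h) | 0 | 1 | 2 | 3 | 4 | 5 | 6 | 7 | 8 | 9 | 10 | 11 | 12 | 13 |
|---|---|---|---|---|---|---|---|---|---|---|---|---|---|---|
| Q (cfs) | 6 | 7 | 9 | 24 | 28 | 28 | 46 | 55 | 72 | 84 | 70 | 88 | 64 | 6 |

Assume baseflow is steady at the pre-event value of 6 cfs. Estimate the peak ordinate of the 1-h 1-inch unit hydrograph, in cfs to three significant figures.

Direct runoff: 0.0, 1.0, 3.0, 18.0, 22.0, 22.0, 40.0, 49.0, 66.0, 78.0, 64.0, 82.0, 58.0, 0.0 cfs; ΣQ_DR = 503.0 cfs, peak = 82.0 cfs.
Runoff depth d = ΣQ_DR·Δt / A = 503.0 × 3600 / (0.26 mi²) = 2.998 in.
The 1-inch UH is the DRH scaled by (1 in)/d, so U_p = 82.0 × 1/2.998 = 27.4 cfs.

U_p ≈ 27.4 cfs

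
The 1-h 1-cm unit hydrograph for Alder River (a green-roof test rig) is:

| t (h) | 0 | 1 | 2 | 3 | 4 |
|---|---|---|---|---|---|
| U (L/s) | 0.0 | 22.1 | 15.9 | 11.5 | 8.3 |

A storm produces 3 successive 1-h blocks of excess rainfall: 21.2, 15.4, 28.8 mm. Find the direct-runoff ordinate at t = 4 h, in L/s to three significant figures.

By discrete convolution, Q_j = Σ (P_i / 10 mm) · U_{j−i}.
At t = 4 h (j=4): Q = (21.2/10)·8.3 + (15.4/10)·11.5 + (28.8/10)·15.9 = 81.1 L/s.

Q ≈ 81.1 L/s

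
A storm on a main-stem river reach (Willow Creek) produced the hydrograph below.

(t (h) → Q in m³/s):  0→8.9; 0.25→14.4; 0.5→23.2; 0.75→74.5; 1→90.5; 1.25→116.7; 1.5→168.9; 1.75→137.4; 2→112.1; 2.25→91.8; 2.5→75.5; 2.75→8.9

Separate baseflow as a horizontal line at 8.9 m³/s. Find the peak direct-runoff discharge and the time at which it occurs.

Subtracting baseflow gives direct-runoff ordinates: 0.0, 5.5, 14.3, 65.6, 81.6, 107.8, 160.0, 128.5, 103.2, 82.9, 66.6, 0.0 m³/s.
The maximum is 160.0 m³/s, occurring at the reading for t = 1.5 h.

Q_p = 160.0 m³/s at t = 1.5 h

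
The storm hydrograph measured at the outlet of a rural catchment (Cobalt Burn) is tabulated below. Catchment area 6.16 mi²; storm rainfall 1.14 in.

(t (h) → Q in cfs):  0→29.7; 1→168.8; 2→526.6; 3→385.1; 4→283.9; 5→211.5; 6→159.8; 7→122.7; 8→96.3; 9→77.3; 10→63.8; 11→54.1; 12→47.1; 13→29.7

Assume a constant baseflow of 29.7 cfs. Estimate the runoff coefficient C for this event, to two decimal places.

ΣQ_DR = 1841 cfs; V = ΣQ_DR·Δt = 6.626 × 10^6 ft³.
Runoff depth d = V / A = 0.4630 in.
C = d / P = 0.4630 / 1.14 = 0.41.

C ≈ 0.41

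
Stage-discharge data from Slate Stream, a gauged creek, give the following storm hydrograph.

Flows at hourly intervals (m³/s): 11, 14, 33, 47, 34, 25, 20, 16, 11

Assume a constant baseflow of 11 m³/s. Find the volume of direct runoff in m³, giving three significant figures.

V ≈ 4.03 × 10^5 m³

Direct-runoff ordinates (Q − Q_b): 0.0, 3.0, 22.0, 36.0, 23.0, 14.0, 9.0, 5.0, 0.0 m³/s.
ΣQ_DR = 112.0 m³/s.
With Δt = 1 h = 3600 s, V = ΣQ_DR · Δt = 112.0 × 3600 = 4.03 × 10^5 m³.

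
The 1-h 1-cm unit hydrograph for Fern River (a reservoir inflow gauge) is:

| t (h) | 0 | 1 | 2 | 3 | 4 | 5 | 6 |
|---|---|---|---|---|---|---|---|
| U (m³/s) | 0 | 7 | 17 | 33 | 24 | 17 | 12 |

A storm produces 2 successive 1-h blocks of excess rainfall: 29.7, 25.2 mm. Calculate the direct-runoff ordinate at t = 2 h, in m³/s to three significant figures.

By discrete convolution, Q_j = Σ (P_i / 10 mm) · U_{j−i}.
At t = 2 h (j=2): Q = (29.7/10)·17 + (25.2/10)·7 = 68.1 m³/s.

Q ≈ 68.1 m³/s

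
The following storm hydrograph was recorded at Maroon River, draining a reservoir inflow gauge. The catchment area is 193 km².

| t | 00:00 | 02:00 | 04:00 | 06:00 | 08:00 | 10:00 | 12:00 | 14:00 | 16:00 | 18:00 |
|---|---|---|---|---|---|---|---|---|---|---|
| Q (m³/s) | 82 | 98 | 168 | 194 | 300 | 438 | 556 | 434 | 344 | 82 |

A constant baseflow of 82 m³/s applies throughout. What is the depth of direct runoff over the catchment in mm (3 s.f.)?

d ≈ 70.0 mm

Direct runoff: 0.0, 16.0, 86.0, 112.0, 218.0, 356.0, 474.0, 352.0, 262.0, 0.0 m³/s; ΣQ_DR = 1876 m³/s.
V = ΣQ_DR · Δt = 1876 × 7200 s = 1.351 × 10^7 m³.
Over A = 193 km², depth = V / A = 70.0 mm.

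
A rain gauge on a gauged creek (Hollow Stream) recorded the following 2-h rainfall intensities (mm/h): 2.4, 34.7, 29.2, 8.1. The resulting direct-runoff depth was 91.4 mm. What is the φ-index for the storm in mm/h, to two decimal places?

Only the 2 blocks with intensity above φ contribute runoff: 34.7, 29.2 mm/h.
Σ(I−φ)·Δt = d  ⇒  (34.7+29.2 − 2φ)·2 = 91.4
φ = (63.90 − 91.4/2) / 2 = 9.10 mm/h.

φ ≈ 9.10 mm/h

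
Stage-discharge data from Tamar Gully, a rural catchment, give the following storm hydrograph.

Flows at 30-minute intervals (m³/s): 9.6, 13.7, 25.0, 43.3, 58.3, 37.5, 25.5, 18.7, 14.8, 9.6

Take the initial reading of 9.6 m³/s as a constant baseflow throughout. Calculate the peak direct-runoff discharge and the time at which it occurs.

Q_p = 48.7 m³/s at t = 2 h

Subtracting baseflow gives direct-runoff ordinates: 0.0, 4.1, 15.4, 33.7, 48.7, 27.9, 15.9, 9.1, 5.2, 0.0 m³/s.
The maximum is 48.7 m³/s, occurring at the reading for t = 2 h.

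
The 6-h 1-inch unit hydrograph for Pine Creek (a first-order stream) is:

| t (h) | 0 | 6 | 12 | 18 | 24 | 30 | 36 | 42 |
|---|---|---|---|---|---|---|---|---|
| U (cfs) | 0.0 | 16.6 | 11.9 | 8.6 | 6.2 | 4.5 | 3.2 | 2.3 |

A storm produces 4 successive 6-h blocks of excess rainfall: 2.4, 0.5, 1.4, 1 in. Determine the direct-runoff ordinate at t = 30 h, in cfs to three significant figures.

Q ≈ 37.8 cfs

By discrete convolution, Q_j = Σ (P_i / 1 in) · U_{j−i}.
At t = 30 h (j=5): Q = (2.4/1)·4.5 + (0.5/1)·6.2 + (1.4/1)·8.6 + (1/1)·11.9 = 37.8 cfs.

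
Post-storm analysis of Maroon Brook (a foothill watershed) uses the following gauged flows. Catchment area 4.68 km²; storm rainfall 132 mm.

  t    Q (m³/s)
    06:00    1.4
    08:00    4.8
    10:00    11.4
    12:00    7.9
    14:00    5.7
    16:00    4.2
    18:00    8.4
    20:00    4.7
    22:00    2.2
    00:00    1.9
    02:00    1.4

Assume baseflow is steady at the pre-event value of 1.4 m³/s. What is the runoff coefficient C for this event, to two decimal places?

ΣQ_DR = 38.60 m³/s; V = ΣQ_DR·Δt = 2.779 × 10^5 m³.
Runoff depth d = V / A = 59.38 mm.
C = d / P = 59.38 / 132 = 0.45.

C ≈ 0.45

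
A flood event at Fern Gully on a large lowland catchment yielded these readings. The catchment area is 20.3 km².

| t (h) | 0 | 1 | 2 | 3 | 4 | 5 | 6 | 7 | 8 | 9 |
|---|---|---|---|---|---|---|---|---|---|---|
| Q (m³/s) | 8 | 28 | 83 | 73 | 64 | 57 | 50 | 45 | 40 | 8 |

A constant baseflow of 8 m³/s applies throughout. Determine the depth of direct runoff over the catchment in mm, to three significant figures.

d ≈ 66.7 mm

Direct runoff: 0.0, 20.0, 75.0, 65.0, 56.0, 49.0, 42.0, 37.0, 32.0, 0.0 m³/s; ΣQ_DR = 376.0 m³/s.
V = ΣQ_DR · Δt = 376.0 × 3600 s = 1.354 × 10^6 m³.
Over A = 20.3 km², depth = V / A = 66.7 mm.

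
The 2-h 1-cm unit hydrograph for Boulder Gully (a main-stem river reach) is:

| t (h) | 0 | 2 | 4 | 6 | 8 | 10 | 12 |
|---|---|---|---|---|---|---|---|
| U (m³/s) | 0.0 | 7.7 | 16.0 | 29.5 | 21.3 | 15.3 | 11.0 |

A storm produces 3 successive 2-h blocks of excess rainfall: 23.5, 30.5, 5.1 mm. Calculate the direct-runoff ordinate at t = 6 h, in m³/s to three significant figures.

Q ≈ 122 m³/s

By discrete convolution, Q_j = Σ (P_i / 10 mm) · U_{j−i}.
At t = 6 h (j=3): Q = (23.5/10)·29.5 + (30.5/10)·16.0 + (5.1/10)·7.7 = 122 m³/s.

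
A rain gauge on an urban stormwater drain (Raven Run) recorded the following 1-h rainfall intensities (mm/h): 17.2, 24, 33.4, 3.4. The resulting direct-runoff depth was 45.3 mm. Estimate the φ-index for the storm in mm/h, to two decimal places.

Only the 3 blocks with intensity above φ contribute runoff: 17.2, 24, 33.4 mm/h.
Σ(I−φ)·Δt = d  ⇒  (17.2+24+33.4 − 3φ)·1 = 45.3
φ = (74.60 − 45.3/1) / 3 = 9.77 mm/h.

φ ≈ 9.77 mm/h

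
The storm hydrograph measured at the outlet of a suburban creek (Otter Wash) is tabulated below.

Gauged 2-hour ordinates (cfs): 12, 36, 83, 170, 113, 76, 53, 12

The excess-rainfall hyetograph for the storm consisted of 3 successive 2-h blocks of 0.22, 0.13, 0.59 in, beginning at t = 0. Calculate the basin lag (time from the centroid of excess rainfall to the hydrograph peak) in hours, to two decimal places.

t_L ≈ 2.21 h

Centroid of excess rainfall: t_c = Σ P_i·t̄_i / ΣP_i = 3.7872 h (block centres at 1, 3, 5 h).
Hydrograph peak occurs at t = 6 h, so basin lag t_L = 6 − 3.7872 = 2.21 h.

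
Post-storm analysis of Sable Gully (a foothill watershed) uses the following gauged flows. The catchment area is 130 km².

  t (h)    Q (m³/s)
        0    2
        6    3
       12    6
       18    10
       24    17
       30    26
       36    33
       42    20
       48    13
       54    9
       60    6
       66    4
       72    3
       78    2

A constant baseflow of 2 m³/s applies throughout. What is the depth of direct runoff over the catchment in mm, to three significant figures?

Direct runoff: 0.0, 1.0, 4.0, 8.0, 15.0, 24.0, 31.0, 18.0, 11.0, 7.0, 4.0, 2.0, 1.0, 0.0 m³/s; ΣQ_DR = 126.0 m³/s.
V = ΣQ_DR · Δt = 126.0 × 21600 s = 2.722 × 10^6 m³.
Over A = 130 km², depth = V / A = 20.9 mm.

d ≈ 20.9 mm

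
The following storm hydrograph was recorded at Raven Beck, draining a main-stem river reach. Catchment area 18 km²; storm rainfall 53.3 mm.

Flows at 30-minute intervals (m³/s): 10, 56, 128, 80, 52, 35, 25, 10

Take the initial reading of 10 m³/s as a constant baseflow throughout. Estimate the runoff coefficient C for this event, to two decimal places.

C ≈ 0.59

ΣQ_DR = 316.0 m³/s; V = ΣQ_DR·Δt = 5.688 × 10^5 m³.
Runoff depth d = V / A = 31.60 mm.
C = d / P = 31.60 / 53.3 = 0.59.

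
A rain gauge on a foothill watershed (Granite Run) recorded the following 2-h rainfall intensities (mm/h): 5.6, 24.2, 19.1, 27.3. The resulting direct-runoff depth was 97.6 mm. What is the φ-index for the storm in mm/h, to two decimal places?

Only the 3 blocks with intensity above φ contribute runoff: 24.2, 19.1, 27.3 mm/h.
Σ(I−φ)·Δt = d  ⇒  (24.2+19.1+27.3 − 3φ)·2 = 97.6
φ = (70.60 − 97.6/2) / 3 = 7.27 mm/h.

φ ≈ 7.27 mm/h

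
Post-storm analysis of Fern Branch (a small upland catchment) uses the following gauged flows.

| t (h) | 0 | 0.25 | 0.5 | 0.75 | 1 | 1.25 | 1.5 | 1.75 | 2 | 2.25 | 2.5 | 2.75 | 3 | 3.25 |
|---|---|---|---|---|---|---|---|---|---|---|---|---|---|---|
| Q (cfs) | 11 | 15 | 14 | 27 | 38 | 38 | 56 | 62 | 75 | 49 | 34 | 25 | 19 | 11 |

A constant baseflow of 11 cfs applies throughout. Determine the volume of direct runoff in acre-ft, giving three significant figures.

V ≈ 6.61 acre-ft

Direct-runoff ordinates (Q − Q_b): 0.0, 4.0, 3.0, 16.0, 27.0, 27.0, 45.0, 51.0, 64.0, 38.0, 23.0, 14.0, 8.0, 0.0 cfs.
ΣQ_DR = 320.0 cfs.
With Δt = 0.25 h = 900 s, V = ΣQ_DR · Δt = 320.0 × 900 = 2.88 × 10^5 ft³ = 6.61 acre-ft.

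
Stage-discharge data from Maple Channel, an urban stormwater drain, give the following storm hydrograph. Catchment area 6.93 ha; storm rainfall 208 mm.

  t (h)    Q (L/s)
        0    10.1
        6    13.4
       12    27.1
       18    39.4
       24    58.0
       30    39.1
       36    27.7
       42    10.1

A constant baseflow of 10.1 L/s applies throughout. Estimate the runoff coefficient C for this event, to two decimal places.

C ≈ 0.22

ΣQ_DR = 144.1 L/s; V = ΣQ_DR·Δt = 3.113 × 10^6 L.
Runoff depth d = V / A = 44.91 mm.
C = d / P = 44.91 / 208 = 0.22.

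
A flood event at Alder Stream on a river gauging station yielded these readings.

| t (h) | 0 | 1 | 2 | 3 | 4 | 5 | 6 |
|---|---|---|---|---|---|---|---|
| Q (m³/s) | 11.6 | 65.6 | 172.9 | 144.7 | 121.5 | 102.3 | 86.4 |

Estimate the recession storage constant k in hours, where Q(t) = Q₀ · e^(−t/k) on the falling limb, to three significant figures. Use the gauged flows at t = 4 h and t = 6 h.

k ≈ 5.87 h

On the falling limb, Q drops from 121.5 to 86.4 m³/s between t = 4 h and t = 6 h (Δt = 2 h).
k = −Δt / ln(Q₂/Q₁) = −2 / ln(86.4/121.5) = 5.87 h.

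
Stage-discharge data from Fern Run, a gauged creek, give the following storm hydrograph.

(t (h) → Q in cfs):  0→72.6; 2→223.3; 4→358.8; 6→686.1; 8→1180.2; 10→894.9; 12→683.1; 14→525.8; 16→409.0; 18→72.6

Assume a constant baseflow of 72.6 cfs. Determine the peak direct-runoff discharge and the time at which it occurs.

Subtracting baseflow gives direct-runoff ordinates: 0.0, 150.7, 286.2, 613.5, 1107.6, 822.3, 610.5, 453.2, 336.4, 0.0 cfs.
The maximum is 1107.6 cfs, occurring at the reading for t = 8 h.

Q_p = 1107.6 cfs at t = 8 h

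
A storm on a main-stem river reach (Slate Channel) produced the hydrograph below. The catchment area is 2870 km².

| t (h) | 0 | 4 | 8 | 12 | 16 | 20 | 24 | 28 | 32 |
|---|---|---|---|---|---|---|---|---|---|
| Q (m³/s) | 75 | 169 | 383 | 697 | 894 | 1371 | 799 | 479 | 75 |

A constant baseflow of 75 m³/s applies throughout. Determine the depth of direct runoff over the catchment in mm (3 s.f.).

Direct runoff: 0.0, 94.0, 308.0, 622.0, 819.0, 1296.0, 724.0, 404.0, 0.0 m³/s; ΣQ_DR = 4267 m³/s.
V = ΣQ_DR · Δt = 4267 × 14400 s = 6.144 × 10^7 m³.
Over A = 2870 km², depth = V / A = 21.4 mm.

d ≈ 21.4 mm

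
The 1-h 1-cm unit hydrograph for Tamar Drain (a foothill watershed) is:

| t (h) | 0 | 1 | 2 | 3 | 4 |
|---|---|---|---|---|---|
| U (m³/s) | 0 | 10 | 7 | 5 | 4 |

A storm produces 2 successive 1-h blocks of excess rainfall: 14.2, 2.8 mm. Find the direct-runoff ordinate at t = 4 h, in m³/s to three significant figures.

Q ≈ 7.08 m³/s

By discrete convolution, Q_j = Σ (P_i / 10 mm) · U_{j−i}.
At t = 4 h (j=4): Q = (14.2/10)·4 + (2.8/10)·5 = 7.08 m³/s.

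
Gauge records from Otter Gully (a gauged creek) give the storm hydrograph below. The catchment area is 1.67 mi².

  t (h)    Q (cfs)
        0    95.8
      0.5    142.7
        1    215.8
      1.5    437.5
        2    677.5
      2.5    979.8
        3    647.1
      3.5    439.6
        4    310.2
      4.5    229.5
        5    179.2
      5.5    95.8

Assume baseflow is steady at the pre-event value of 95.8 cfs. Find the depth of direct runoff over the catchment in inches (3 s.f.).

Direct runoff: 0.0, 46.9, 120.0, 341.7, 581.7, 884.0, 551.3, 343.8, 214.4, 133.7, 83.4, 0.0 cfs; ΣQ_DR = 3301 cfs.
V = ΣQ_DR · Δt = 3301 × 1800 s = 5.942 × 10^6 ft³.
Over A = 1.67 mi², depth = V / A = 1.53 in.

d ≈ 1.53 in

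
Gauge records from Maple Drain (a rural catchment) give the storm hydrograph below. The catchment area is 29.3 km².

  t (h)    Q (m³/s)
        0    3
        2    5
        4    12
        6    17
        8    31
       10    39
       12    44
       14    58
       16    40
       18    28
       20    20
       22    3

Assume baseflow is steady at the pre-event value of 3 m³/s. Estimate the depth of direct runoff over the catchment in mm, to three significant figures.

d ≈ 64.9 mm

Direct runoff: 0.0, 2.0, 9.0, 14.0, 28.0, 36.0, 41.0, 55.0, 37.0, 25.0, 17.0, 0.0 m³/s; ΣQ_DR = 264.0 m³/s.
V = ΣQ_DR · Δt = 264.0 × 7200 s = 1.901 × 10^6 m³.
Over A = 29.3 km², depth = V / A = 64.9 mm.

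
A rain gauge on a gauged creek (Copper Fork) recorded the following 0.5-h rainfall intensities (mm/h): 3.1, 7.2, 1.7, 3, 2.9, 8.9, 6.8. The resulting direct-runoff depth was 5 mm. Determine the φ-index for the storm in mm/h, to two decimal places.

φ ≈ 4.30 mm/h

Only the 3 blocks with intensity above φ contribute runoff: 7.2, 8.9, 6.8 mm/h.
Σ(I−φ)·Δt = d  ⇒  (7.2+8.9+6.8 − 3φ)·0.5 = 5
φ = (22.90 − 5/0.5) / 3 = 4.30 mm/h.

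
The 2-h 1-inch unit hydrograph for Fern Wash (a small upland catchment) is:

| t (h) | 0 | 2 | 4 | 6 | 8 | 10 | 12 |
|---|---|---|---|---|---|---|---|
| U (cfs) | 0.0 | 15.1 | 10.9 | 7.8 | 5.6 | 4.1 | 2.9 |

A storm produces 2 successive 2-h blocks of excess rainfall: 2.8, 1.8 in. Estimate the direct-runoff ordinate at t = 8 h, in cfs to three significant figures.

By discrete convolution, Q_j = Σ (P_i / 1 in) · U_{j−i}.
At t = 8 h (j=4): Q = (2.8/1)·5.6 + (1.8/1)·7.8 = 29.7 cfs.

Q ≈ 29.7 cfs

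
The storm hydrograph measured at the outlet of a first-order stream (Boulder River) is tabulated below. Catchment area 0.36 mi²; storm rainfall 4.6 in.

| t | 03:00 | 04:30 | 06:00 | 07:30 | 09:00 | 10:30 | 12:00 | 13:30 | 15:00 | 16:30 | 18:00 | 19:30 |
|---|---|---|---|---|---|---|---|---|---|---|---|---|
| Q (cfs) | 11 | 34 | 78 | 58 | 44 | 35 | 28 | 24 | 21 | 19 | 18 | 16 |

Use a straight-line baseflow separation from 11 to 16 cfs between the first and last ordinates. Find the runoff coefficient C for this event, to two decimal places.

C ≈ 0.31

ΣQ_DR = 224.0 cfs; V = ΣQ_DR·Δt = 1.210 × 10^6 ft³.
Runoff depth d = V / A = 1.446 in.
C = d / P = 1.446 / 4.6 = 0.31.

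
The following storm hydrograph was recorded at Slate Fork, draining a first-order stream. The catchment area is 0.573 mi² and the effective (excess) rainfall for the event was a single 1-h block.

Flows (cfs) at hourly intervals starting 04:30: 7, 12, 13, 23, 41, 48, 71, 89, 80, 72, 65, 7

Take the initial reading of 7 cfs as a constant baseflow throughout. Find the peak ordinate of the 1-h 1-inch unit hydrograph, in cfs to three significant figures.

U_p ≈ 68.3 cfs

Direct runoff: 0.0, 5.0, 6.0, 16.0, 34.0, 41.0, 64.0, 82.0, 73.0, 65.0, 58.0, 0.0 cfs; ΣQ_DR = 444.0 cfs, peak = 82.0 cfs.
Runoff depth d = ΣQ_DR·Δt / A = 444.0 × 3600 / (0.573 mi²) = 1.201 in.
The 1-inch UH is the DRH scaled by (1 in)/d, so U_p = 82.0 × 1/1.201 = 68.3 cfs.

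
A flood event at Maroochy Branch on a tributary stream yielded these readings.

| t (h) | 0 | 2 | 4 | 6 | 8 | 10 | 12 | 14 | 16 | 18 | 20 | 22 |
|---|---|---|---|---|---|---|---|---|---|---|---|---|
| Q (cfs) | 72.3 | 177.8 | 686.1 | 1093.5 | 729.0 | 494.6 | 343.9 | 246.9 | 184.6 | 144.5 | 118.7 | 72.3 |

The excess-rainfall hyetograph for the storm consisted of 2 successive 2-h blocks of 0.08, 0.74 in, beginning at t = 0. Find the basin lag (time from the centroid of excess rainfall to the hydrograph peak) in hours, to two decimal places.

t_L ≈ 3.20 h

Centroid of excess rainfall: t_c = Σ P_i·t̄_i / ΣP_i = 2.8049 h (block centres at 1, 3 h).
Hydrograph peak occurs at t = 6 h, so basin lag t_L = 6 − 2.8049 = 3.20 h.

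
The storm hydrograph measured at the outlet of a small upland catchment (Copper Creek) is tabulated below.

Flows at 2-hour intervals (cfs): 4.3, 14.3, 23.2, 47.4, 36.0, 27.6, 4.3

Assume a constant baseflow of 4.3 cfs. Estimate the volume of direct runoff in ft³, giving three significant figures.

V ≈ 9.14 × 10^5 ft³

Direct-runoff ordinates (Q − Q_b): 0.0, 10.0, 18.9, 43.1, 31.7, 23.3, 0.0 cfs.
ΣQ_DR = 127.0 cfs.
With Δt = 2 h = 7200 s, V = ΣQ_DR · Δt = 127.0 × 7200 = 9.14 × 10^5 ft³.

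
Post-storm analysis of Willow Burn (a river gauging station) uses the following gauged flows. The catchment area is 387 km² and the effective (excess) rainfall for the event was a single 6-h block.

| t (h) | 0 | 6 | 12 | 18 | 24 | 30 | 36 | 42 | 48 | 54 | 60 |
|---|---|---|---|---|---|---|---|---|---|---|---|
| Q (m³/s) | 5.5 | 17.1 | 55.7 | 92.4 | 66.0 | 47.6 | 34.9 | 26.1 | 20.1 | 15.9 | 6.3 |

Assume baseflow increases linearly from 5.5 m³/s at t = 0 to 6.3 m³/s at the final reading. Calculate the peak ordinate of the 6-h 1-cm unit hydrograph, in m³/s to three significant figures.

Direct runoff: 0.00, 11.52, 50.04, 86.66, 60.18, 41.70, 28.92, 20.04, 13.96, 9.68, 0.00 m³/s; ΣQ_DR = 322.7 m³/s, peak = 86.66 m³/s.
Runoff depth d = ΣQ_DR·Δt / A = 322.7 × 21600 / (387 km²) = 18.01 mm.
The 1-cm UH is the DRH scaled by (10 mm)/d, so U_p = 86.66 × 10/18.01 = 48.1 m³/s.

U_p ≈ 48.1 m³/s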